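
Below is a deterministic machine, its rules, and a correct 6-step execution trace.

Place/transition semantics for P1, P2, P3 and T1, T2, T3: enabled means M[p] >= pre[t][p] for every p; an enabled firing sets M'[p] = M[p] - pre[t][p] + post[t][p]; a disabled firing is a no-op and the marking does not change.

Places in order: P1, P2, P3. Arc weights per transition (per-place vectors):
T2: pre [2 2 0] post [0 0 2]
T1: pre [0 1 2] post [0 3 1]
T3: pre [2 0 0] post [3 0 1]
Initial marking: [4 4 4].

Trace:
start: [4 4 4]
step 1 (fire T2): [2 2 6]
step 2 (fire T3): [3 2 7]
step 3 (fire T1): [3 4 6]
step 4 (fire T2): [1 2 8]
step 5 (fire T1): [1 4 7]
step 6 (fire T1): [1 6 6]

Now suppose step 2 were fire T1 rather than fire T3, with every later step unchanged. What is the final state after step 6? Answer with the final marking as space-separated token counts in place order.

(re-executing from step 2 with the substitution; state before step 2: [2 2 6])
step 2 (fire T1): [2 4 5]
step 3 (fire T1): [2 6 4]
step 4 (fire T2): [0 4 6]
step 5 (fire T1): [0 6 5]
step 6 (fire T1): [0 8 4]

0 8 4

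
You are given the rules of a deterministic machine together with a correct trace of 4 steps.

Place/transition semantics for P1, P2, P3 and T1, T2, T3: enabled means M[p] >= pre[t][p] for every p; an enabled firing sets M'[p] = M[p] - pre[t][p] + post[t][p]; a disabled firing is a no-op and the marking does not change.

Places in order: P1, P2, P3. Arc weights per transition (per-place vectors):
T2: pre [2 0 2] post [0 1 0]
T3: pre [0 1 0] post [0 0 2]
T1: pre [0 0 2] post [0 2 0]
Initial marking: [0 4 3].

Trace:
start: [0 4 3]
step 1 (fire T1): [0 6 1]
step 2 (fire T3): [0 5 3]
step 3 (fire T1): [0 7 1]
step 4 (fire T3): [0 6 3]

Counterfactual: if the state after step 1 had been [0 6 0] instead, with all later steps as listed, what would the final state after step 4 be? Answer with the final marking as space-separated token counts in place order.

state after step 1 := [0 6 0]
step 2 (fire T3): [0 5 2]
step 3 (fire T1): [0 7 0]
step 4 (fire T3): [0 6 2]

0 6 2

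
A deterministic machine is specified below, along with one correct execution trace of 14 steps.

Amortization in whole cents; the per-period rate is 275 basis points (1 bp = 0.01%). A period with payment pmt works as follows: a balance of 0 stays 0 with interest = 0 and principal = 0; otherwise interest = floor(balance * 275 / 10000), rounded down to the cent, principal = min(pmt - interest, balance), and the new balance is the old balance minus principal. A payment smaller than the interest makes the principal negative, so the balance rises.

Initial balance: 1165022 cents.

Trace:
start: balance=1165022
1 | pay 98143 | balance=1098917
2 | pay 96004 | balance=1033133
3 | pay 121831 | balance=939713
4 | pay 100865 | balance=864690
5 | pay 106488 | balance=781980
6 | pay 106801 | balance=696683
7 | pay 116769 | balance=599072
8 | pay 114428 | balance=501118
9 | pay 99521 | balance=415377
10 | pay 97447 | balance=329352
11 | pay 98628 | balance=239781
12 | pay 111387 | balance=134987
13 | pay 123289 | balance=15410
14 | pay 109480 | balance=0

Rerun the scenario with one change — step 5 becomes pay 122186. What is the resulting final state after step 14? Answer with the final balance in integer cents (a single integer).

0

(re-executing from step 5 with the substitution; state before step 5: balance=864690)
5 | pay 122186 | balance=766282
6 | pay 106801 | balance=680553
7 | pay 116769 | balance=582499
8 | pay 114428 | balance=484089
9 | pay 99521 | balance=397880
10 | pay 97447 | balance=311374
11 | pay 98628 | balance=221308
12 | pay 111387 | balance=116006
13 | pay 123289 | balance=0
14 | pay 109480 | balance=0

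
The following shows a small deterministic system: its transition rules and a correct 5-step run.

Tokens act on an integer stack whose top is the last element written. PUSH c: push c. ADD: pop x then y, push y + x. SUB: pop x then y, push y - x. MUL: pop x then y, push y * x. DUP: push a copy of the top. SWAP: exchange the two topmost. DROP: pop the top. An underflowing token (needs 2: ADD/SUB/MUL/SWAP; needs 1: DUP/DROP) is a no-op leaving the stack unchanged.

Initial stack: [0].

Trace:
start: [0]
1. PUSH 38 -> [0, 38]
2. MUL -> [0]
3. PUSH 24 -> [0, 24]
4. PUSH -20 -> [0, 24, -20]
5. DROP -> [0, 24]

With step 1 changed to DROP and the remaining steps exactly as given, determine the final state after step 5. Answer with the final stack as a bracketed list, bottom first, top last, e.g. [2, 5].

[24]

(re-executing from step 1 with the substitution; state before step 1: [0])
1. DROP -> []
2. MUL -> []
3. PUSH 24 -> [24]
4. PUSH -20 -> [24, -20]
5. DROP -> [24]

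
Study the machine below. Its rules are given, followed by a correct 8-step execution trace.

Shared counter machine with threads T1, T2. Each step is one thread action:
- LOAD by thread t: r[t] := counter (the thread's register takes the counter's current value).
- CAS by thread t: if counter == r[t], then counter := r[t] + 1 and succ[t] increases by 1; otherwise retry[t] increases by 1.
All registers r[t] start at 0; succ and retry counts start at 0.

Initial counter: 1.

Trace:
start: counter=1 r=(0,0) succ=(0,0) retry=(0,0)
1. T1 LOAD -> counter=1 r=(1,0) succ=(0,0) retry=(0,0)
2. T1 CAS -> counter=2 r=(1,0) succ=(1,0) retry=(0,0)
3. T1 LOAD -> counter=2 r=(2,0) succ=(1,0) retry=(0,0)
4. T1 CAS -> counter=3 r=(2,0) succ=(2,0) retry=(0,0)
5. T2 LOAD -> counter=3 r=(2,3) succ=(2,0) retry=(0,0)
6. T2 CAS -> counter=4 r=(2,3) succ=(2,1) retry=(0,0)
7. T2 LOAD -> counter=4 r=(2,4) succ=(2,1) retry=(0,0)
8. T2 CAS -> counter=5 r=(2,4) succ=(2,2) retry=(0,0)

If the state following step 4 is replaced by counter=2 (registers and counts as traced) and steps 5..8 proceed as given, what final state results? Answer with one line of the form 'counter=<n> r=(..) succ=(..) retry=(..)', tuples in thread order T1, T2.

counter=4 r=(2,3) succ=(2,2) retry=(0,0)

state after step 4 := counter=2 r=(2,0) succ=(2,0) retry=(0,0)
5. T2 LOAD -> counter=2 r=(2,2) succ=(2,0) retry=(0,0)
6. T2 CAS -> counter=3 r=(2,2) succ=(2,1) retry=(0,0)
7. T2 LOAD -> counter=3 r=(2,3) succ=(2,1) retry=(0,0)
8. T2 CAS -> counter=4 r=(2,3) succ=(2,2) retry=(0,0)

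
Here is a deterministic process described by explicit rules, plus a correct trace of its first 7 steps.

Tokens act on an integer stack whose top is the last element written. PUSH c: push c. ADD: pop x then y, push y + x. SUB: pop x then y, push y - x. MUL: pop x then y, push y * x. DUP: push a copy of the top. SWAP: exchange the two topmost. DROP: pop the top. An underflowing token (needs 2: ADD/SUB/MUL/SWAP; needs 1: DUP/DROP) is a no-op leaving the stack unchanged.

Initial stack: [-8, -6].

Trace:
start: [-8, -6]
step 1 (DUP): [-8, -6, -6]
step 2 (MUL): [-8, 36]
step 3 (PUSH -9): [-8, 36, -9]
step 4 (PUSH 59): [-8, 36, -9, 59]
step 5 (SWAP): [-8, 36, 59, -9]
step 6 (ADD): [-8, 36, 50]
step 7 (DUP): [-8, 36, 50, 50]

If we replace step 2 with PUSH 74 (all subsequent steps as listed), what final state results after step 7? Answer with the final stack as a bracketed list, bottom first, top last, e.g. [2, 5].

[-8, -6, -6, 74, 50, 50]

(re-executing from step 2 with the substitution; state before step 2: [-8, -6, -6])
step 2 (PUSH 74): [-8, -6, -6, 74]
step 3 (PUSH -9): [-8, -6, -6, 74, -9]
step 4 (PUSH 59): [-8, -6, -6, 74, -9, 59]
step 5 (SWAP): [-8, -6, -6, 74, 59, -9]
step 6 (ADD): [-8, -6, -6, 74, 50]
step 7 (DUP): [-8, -6, -6, 74, 50, 50]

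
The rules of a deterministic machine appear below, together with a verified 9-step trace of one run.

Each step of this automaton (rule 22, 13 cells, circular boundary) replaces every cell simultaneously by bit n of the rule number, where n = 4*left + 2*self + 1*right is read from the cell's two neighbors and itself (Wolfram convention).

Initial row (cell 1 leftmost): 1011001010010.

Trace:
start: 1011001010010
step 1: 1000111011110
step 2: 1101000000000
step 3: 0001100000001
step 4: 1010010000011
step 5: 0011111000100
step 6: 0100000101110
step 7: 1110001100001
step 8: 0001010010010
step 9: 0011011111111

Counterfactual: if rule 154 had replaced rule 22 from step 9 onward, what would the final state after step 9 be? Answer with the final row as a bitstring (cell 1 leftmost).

(re-executing step 9 under rule 154; state before step 9: 0001010010010)
step 9: 0010001101101

0010001101101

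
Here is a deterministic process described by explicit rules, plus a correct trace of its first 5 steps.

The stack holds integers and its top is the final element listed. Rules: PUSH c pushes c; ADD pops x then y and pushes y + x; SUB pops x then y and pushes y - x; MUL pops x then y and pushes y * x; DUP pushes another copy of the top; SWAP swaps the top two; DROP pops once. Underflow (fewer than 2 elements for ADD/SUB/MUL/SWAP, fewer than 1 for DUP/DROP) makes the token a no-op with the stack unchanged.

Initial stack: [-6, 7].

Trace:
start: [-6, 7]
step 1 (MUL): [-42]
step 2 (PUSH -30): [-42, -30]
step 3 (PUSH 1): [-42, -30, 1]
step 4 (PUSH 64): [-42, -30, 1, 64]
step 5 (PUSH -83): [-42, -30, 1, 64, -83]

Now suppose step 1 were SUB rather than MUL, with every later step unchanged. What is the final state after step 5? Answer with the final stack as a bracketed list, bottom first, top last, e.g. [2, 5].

[-13, -30, 1, 64, -83]

(re-executing from step 1 with the substitution; state before step 1: [-6, 7])
step 1 (SUB): [-13]
step 2 (PUSH -30): [-13, -30]
step 3 (PUSH 1): [-13, -30, 1]
step 4 (PUSH 64): [-13, -30, 1, 64]
step 5 (PUSH -83): [-13, -30, 1, 64, -83]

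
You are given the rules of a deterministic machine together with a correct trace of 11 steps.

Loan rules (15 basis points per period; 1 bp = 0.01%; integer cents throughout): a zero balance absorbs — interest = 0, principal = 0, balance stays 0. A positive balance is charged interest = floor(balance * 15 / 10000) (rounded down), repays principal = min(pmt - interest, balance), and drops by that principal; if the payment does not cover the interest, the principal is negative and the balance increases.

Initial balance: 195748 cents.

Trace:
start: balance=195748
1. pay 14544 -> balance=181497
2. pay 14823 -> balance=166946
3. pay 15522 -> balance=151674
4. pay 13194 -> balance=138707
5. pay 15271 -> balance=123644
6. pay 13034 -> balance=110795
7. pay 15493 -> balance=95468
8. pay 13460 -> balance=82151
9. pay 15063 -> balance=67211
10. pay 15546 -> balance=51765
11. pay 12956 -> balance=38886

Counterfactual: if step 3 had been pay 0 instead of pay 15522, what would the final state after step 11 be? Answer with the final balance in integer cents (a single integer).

54594

(re-executing from step 3 with the substitution; state before step 3: balance=166946)
3. pay 0 -> balance=167196
4. pay 13194 -> balance=154252
5. pay 15271 -> balance=139212
6. pay 13034 -> balance=126386
7. pay 15493 -> balance=111082
8. pay 13460 -> balance=97788
9. pay 15063 -> balance=82871
10. pay 15546 -> balance=67449
11. pay 12956 -> balance=54594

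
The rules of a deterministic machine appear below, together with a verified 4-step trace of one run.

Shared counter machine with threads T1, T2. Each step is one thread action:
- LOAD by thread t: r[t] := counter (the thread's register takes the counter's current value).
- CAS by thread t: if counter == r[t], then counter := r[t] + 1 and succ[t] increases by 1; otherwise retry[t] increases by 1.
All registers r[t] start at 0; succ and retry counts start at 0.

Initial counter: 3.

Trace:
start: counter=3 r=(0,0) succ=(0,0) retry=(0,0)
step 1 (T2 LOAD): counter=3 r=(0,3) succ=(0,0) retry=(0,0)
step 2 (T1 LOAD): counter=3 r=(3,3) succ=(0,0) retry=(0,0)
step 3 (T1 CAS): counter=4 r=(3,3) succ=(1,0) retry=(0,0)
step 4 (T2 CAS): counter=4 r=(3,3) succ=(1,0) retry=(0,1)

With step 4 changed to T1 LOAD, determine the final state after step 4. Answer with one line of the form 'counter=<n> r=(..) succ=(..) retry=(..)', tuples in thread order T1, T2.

(re-executing from step 4 with the substitution; state before step 4: counter=4 r=(3,3) succ=(1,0) retry=(0,0))
step 4 (T1 LOAD): counter=4 r=(4,3) succ=(1,0) retry=(0,0)

counter=4 r=(4,3) succ=(1,0) retry=(0,0)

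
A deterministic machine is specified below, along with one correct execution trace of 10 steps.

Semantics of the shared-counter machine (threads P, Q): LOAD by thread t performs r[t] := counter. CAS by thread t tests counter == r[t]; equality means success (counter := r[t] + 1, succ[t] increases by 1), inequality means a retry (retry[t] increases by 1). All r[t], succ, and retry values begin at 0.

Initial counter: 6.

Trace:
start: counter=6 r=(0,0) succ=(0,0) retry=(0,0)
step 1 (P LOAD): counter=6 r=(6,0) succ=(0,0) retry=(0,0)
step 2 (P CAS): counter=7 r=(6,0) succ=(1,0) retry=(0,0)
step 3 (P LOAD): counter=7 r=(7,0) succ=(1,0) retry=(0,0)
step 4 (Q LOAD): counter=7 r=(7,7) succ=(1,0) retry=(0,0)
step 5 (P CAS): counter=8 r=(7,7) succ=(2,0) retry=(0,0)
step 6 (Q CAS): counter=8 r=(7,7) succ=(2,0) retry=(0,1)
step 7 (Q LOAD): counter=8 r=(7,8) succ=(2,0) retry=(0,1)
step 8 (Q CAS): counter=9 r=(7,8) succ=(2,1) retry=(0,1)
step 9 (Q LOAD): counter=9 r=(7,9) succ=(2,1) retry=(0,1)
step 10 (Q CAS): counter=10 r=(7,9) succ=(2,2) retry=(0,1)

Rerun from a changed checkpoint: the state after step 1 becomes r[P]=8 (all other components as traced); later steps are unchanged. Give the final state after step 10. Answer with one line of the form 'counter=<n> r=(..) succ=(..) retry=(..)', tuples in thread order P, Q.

counter=9 r=(6,8) succ=(1,2) retry=(1,1)

state after step 1 := counter=6 r=(8,0) succ=(0,0) retry=(0,0)
step 2 (P CAS): counter=6 r=(8,0) succ=(0,0) retry=(1,0)
step 3 (P LOAD): counter=6 r=(6,0) succ=(0,0) retry=(1,0)
step 4 (Q LOAD): counter=6 r=(6,6) succ=(0,0) retry=(1,0)
step 5 (P CAS): counter=7 r=(6,6) succ=(1,0) retry=(1,0)
step 6 (Q CAS): counter=7 r=(6,6) succ=(1,0) retry=(1,1)
step 7 (Q LOAD): counter=7 r=(6,7) succ=(1,0) retry=(1,1)
step 8 (Q CAS): counter=8 r=(6,7) succ=(1,1) retry=(1,1)
step 9 (Q LOAD): counter=8 r=(6,8) succ=(1,1) retry=(1,1)
step 10 (Q CAS): counter=9 r=(6,8) succ=(1,2) retry=(1,1)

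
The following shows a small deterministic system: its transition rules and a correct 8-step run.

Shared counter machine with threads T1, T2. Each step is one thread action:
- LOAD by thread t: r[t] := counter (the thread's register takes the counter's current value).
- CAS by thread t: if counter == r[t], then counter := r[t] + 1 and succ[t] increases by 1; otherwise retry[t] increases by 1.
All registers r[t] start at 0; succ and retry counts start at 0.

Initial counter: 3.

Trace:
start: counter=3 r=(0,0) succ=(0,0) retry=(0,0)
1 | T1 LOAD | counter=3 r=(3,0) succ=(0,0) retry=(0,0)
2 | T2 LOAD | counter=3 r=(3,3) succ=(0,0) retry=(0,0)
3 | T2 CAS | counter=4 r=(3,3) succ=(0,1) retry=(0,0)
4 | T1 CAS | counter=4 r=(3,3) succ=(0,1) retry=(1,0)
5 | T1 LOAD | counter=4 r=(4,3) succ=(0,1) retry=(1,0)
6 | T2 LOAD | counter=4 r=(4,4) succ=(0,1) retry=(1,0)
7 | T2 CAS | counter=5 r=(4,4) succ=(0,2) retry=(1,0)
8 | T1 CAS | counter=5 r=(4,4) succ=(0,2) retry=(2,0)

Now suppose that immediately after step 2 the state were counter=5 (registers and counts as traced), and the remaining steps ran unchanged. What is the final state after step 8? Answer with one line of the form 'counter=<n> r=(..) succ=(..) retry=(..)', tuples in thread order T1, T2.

state after step 2 := counter=5 r=(3,3) succ=(0,0) retry=(0,0)
3 | T2 CAS | counter=5 r=(3,3) succ=(0,0) retry=(0,1)
4 | T1 CAS | counter=5 r=(3,3) succ=(0,0) retry=(1,1)
5 | T1 LOAD | counter=5 r=(5,3) succ=(0,0) retry=(1,1)
6 | T2 LOAD | counter=5 r=(5,5) succ=(0,0) retry=(1,1)
7 | T2 CAS | counter=6 r=(5,5) succ=(0,1) retry=(1,1)
8 | T1 CAS | counter=6 r=(5,5) succ=(0,1) retry=(2,1)

counter=6 r=(5,5) succ=(0,1) retry=(2,1)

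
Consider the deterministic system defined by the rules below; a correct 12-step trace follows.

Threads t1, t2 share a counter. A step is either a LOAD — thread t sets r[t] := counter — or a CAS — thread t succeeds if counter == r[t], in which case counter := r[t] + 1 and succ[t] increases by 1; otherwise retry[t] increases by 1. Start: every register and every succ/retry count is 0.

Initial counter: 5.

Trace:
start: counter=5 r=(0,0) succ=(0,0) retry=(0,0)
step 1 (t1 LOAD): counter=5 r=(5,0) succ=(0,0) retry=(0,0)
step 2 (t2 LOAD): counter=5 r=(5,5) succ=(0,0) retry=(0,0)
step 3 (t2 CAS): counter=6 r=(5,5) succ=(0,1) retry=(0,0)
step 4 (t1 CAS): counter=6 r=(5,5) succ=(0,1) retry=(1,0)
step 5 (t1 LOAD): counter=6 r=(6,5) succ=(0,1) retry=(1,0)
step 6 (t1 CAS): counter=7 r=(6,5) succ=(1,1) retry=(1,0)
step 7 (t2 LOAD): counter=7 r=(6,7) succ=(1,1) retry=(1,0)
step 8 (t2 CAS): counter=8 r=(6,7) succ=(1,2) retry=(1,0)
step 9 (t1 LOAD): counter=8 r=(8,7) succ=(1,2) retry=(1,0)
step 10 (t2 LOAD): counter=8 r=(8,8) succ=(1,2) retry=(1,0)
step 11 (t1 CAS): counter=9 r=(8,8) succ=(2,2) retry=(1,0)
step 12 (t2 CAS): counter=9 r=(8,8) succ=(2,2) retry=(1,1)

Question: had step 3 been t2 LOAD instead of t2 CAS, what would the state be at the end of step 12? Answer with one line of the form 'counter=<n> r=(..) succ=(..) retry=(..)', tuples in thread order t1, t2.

counter=9 r=(8,8) succ=(3,1) retry=(0,1)

(re-executing from step 3 with the substitution; state before step 3: counter=5 r=(5,5) succ=(0,0) retry=(0,0))
step 3 (t2 LOAD): counter=5 r=(5,5) succ=(0,0) retry=(0,0)
step 4 (t1 CAS): counter=6 r=(5,5) succ=(1,0) retry=(0,0)
step 5 (t1 LOAD): counter=6 r=(6,5) succ=(1,0) retry=(0,0)
step 6 (t1 CAS): counter=7 r=(6,5) succ=(2,0) retry=(0,0)
step 7 (t2 LOAD): counter=7 r=(6,7) succ=(2,0) retry=(0,0)
step 8 (t2 CAS): counter=8 r=(6,7) succ=(2,1) retry=(0,0)
step 9 (t1 LOAD): counter=8 r=(8,7) succ=(2,1) retry=(0,0)
step 10 (t2 LOAD): counter=8 r=(8,8) succ=(2,1) retry=(0,0)
step 11 (t1 CAS): counter=9 r=(8,8) succ=(3,1) retry=(0,0)
step 12 (t2 CAS): counter=9 r=(8,8) succ=(3,1) retry=(0,1)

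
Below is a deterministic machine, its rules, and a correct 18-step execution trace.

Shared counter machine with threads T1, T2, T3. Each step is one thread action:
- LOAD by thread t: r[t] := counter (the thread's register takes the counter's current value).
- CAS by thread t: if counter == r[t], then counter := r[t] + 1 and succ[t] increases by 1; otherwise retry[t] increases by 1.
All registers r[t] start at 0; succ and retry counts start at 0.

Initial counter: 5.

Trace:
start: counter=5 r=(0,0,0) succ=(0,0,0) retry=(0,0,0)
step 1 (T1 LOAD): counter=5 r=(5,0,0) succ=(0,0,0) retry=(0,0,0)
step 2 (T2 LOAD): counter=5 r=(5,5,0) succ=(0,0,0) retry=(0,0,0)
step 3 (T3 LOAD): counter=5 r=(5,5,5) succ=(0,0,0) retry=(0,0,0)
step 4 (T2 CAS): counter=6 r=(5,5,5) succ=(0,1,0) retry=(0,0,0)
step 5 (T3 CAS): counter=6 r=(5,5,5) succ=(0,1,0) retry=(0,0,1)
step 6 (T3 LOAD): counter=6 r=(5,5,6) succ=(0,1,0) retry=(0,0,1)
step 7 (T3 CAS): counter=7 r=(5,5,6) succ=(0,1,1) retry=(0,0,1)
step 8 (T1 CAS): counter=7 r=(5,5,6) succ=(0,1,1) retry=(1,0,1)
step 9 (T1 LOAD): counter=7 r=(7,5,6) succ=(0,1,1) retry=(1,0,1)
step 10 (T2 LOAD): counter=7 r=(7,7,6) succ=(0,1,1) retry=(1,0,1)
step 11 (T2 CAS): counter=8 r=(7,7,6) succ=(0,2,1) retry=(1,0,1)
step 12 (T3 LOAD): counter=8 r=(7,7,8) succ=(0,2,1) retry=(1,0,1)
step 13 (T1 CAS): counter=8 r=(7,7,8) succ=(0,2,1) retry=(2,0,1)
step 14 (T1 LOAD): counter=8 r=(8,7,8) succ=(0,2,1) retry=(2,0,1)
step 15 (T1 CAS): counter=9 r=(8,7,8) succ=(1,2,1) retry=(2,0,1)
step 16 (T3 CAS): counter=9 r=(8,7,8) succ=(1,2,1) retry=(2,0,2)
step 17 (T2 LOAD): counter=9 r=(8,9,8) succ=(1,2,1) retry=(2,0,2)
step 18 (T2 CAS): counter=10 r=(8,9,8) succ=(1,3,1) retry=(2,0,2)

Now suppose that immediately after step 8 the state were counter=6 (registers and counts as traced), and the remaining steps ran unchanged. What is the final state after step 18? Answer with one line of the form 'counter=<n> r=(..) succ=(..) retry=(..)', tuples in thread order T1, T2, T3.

counter=9 r=(7,8,7) succ=(1,3,1) retry=(2,0,2)

state after step 8 := counter=6 r=(5,5,6) succ=(0,1,1) retry=(1,0,1)
step 9 (T1 LOAD): counter=6 r=(6,5,6) succ=(0,1,1) retry=(1,0,1)
step 10 (T2 LOAD): counter=6 r=(6,6,6) succ=(0,1,1) retry=(1,0,1)
step 11 (T2 CAS): counter=7 r=(6,6,6) succ=(0,2,1) retry=(1,0,1)
step 12 (T3 LOAD): counter=7 r=(6,6,7) succ=(0,2,1) retry=(1,0,1)
step 13 (T1 CAS): counter=7 r=(6,6,7) succ=(0,2,1) retry=(2,0,1)
step 14 (T1 LOAD): counter=7 r=(7,6,7) succ=(0,2,1) retry=(2,0,1)
step 15 (T1 CAS): counter=8 r=(7,6,7) succ=(1,2,1) retry=(2,0,1)
step 16 (T3 CAS): counter=8 r=(7,6,7) succ=(1,2,1) retry=(2,0,2)
step 17 (T2 LOAD): counter=8 r=(7,8,7) succ=(1,2,1) retry=(2,0,2)
step 18 (T2 CAS): counter=9 r=(7,8,7) succ=(1,3,1) retry=(2,0,2)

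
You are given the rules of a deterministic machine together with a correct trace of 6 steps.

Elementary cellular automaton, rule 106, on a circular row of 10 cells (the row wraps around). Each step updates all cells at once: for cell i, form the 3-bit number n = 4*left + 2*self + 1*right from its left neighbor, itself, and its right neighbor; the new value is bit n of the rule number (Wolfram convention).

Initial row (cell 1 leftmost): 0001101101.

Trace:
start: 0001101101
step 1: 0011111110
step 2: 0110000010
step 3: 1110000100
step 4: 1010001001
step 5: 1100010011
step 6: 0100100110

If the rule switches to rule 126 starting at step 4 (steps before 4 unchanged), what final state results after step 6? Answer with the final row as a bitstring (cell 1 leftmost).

(re-executing steps 4..6 under rule 126; state before step 4: 1110000100)
step 4: 1011001111
step 5: 1111111000
step 6: 1000001101

1000001101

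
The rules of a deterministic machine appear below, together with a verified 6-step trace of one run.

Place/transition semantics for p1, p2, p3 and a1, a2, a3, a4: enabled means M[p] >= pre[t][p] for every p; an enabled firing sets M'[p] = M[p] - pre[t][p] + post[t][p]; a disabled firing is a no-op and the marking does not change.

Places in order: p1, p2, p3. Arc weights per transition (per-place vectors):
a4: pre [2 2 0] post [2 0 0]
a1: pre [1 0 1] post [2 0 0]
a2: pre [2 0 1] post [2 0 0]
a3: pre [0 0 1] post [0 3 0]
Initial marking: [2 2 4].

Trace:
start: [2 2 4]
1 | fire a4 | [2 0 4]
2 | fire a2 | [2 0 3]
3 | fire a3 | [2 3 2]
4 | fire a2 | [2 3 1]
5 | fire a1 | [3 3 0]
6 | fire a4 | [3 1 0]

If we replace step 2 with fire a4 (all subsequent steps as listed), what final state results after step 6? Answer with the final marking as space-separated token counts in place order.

3 1 1

(re-executing from step 2 with the substitution; state before step 2: [2 0 4])
2 | fire a4 | [2 0 4]
3 | fire a3 | [2 3 3]
4 | fire a2 | [2 3 2]
5 | fire a1 | [3 3 1]
6 | fire a4 | [3 1 1]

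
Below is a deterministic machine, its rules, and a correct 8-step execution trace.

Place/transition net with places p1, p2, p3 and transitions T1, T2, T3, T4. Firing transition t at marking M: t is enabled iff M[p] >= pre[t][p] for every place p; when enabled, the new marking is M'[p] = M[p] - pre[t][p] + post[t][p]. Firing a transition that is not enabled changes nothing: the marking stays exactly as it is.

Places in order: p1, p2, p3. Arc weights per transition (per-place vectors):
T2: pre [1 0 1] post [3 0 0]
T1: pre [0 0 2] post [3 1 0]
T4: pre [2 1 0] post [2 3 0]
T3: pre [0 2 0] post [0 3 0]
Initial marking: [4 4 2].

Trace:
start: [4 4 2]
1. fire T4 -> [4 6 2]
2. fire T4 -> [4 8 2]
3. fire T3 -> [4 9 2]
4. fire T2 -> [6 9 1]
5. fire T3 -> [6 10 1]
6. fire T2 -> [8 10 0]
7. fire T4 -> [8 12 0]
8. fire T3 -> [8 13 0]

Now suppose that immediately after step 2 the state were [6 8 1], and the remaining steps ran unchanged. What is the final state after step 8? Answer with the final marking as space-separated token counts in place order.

8 13 0

state after step 2 := [6 8 1]
3. fire T3 -> [6 9 1]
4. fire T2 -> [8 9 0]
5. fire T3 -> [8 10 0]
6. fire T2 -> [8 10 0]
7. fire T4 -> [8 12 0]
8. fire T3 -> [8 13 0]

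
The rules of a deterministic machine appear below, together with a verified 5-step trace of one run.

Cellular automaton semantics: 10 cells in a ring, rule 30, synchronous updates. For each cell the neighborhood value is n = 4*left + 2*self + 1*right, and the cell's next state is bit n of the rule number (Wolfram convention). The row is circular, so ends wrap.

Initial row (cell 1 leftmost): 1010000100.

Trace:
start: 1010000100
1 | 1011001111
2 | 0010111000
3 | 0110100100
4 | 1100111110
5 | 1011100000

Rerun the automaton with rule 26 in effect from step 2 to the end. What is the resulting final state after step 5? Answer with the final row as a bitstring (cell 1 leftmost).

0010010000

(re-executing steps 2..5 under rule 26; state before step 2: 1011001111)
2 | 0010111000
3 | 0100100100
4 | 1011011010
5 | 0010010000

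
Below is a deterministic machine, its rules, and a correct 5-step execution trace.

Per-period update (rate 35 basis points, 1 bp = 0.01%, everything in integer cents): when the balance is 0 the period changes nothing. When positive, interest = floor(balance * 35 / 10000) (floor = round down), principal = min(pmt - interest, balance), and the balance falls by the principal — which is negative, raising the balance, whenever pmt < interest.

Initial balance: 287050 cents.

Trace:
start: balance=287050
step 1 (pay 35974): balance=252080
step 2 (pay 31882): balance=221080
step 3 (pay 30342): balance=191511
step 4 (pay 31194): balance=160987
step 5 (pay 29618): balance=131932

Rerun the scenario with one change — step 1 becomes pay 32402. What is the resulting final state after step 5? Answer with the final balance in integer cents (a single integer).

(re-executing from step 1 with the substitution; state before step 1: balance=287050)
step 1 (pay 32402): balance=255652
step 2 (pay 31882): balance=224664
step 3 (pay 30342): balance=195108
step 4 (pay 31194): balance=164596
step 5 (pay 29618): balance=135554

135554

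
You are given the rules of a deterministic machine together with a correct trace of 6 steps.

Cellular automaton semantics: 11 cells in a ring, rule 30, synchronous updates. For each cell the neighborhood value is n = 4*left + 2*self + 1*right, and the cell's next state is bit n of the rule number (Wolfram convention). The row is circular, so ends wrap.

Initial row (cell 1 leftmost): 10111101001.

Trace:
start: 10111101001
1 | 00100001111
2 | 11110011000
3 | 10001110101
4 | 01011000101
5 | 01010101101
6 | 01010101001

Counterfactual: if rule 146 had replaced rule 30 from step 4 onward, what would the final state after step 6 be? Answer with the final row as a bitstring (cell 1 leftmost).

01000101001

(re-executing steps 4..6 under rule 146; state before step 4: 10001110101)
4 | 01010100000
5 | 10000010000
6 | 01000101001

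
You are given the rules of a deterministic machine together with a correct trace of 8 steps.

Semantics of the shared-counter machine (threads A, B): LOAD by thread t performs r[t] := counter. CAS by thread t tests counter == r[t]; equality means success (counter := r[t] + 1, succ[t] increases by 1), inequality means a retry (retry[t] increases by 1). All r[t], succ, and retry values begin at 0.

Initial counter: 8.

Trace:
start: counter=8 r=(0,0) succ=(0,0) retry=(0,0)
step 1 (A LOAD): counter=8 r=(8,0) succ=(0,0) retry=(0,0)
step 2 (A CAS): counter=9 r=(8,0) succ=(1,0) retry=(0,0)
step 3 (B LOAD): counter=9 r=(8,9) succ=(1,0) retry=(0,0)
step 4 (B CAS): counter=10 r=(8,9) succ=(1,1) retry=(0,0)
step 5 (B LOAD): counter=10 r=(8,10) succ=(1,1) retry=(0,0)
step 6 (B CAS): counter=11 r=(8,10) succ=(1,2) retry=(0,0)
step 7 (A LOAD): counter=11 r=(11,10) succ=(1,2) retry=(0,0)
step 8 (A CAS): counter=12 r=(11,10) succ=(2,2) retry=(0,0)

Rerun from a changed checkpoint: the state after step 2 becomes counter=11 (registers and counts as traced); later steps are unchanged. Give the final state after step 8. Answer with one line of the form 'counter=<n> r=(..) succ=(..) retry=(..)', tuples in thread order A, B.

counter=14 r=(13,12) succ=(2,2) retry=(0,0)

state after step 2 := counter=11 r=(8,0) succ=(1,0) retry=(0,0)
step 3 (B LOAD): counter=11 r=(8,11) succ=(1,0) retry=(0,0)
step 4 (B CAS): counter=12 r=(8,11) succ=(1,1) retry=(0,0)
step 5 (B LOAD): counter=12 r=(8,12) succ=(1,1) retry=(0,0)
step 6 (B CAS): counter=13 r=(8,12) succ=(1,2) retry=(0,0)
step 7 (A LOAD): counter=13 r=(13,12) succ=(1,2) retry=(0,0)
step 8 (A CAS): counter=14 r=(13,12) succ=(2,2) retry=(0,0)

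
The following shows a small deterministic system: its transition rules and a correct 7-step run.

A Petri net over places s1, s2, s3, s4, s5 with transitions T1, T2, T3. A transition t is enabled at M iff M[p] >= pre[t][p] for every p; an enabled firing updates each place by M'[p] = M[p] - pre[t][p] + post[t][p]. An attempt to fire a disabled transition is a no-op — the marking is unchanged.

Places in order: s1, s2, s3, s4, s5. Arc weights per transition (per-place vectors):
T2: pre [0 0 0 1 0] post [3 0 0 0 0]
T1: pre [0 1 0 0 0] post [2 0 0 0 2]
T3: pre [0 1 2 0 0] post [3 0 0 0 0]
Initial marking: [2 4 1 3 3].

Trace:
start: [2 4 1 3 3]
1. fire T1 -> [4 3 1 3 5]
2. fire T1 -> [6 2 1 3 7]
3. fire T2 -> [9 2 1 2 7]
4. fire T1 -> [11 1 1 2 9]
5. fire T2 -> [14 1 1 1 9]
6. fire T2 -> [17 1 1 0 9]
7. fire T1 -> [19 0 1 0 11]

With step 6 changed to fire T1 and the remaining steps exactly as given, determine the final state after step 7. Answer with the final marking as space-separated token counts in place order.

(re-executing from step 6 with the substitution; state before step 6: [14 1 1 1 9])
6. fire T1 -> [16 0 1 1 11]
7. fire T1 -> [16 0 1 1 11]

16 0 1 1 11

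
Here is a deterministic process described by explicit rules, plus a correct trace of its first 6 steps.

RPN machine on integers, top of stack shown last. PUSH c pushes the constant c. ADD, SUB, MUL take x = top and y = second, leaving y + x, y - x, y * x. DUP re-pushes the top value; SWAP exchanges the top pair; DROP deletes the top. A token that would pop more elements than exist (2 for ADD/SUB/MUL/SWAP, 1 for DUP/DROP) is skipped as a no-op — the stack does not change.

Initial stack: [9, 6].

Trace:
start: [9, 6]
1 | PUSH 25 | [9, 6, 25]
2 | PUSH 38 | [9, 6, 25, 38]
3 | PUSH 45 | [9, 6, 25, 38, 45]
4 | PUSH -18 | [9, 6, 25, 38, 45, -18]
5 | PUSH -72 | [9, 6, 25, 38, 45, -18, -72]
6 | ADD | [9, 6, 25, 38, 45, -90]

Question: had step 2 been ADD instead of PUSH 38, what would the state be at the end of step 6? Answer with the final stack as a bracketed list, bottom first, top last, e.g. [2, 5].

[9, 31, 45, -90]

(re-executing from step 2 with the substitution; state before step 2: [9, 6, 25])
2 | ADD | [9, 31]
3 | PUSH 45 | [9, 31, 45]
4 | PUSH -18 | [9, 31, 45, -18]
5 | PUSH -72 | [9, 31, 45, -18, -72]
6 | ADD | [9, 31, 45, -90]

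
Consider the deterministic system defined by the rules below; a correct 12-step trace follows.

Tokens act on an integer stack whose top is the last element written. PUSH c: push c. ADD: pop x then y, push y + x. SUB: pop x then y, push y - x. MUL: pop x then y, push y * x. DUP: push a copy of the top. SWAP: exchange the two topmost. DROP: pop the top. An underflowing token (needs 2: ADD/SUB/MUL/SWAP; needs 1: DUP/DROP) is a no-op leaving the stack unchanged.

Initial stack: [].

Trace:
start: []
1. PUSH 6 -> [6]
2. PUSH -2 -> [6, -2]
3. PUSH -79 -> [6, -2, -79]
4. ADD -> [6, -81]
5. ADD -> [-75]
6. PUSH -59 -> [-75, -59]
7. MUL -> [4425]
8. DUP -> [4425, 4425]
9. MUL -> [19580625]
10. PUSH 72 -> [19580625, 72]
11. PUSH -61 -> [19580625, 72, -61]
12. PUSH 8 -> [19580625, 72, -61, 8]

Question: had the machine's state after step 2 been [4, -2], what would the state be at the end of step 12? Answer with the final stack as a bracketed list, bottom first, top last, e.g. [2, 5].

state after step 2 := [4, -2]
3. PUSH -79 -> [4, -2, -79]
4. ADD -> [4, -81]
5. ADD -> [-77]
6. PUSH -59 -> [-77, -59]
7. MUL -> [4543]
8. DUP -> [4543, 4543]
9. MUL -> [20638849]
10. PUSH 72 -> [20638849, 72]
11. PUSH -61 -> [20638849, 72, -61]
12. PUSH 8 -> [20638849, 72, -61, 8]

[20638849, 72, -61, 8]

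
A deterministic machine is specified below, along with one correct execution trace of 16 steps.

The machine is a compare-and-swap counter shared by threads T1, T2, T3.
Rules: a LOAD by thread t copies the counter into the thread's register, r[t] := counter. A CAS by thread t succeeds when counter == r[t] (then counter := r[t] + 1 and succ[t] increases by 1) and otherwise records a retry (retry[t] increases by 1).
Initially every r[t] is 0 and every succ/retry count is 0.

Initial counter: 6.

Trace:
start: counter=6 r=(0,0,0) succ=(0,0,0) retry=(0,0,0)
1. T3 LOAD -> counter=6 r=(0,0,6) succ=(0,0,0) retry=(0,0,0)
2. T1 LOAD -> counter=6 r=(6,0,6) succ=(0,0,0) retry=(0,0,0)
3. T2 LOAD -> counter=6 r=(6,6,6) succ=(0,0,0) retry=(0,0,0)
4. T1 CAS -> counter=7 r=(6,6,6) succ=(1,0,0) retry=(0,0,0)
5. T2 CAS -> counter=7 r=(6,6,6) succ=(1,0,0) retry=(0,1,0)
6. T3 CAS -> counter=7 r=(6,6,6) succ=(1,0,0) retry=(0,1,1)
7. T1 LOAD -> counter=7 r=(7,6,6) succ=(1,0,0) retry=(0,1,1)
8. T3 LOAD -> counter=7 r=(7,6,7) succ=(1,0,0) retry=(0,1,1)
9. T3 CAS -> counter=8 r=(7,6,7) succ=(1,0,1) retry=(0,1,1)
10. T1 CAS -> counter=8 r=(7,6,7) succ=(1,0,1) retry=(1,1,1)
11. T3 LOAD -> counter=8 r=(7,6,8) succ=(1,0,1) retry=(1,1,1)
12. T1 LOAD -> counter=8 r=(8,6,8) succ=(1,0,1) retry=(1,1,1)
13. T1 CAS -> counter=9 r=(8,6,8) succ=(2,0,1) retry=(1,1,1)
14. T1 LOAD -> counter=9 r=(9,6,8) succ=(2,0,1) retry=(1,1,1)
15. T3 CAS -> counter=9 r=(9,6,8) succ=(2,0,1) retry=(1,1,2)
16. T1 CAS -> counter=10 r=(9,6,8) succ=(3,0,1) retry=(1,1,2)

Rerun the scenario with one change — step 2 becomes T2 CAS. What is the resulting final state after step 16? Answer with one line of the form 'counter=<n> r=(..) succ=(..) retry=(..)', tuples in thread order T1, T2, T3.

counter=10 r=(9,6,8) succ=(2,1,1) retry=(2,1,2)

(re-executing from step 2 with the substitution; state before step 2: counter=6 r=(0,0,6) succ=(0,0,0) retry=(0,0,0))
2. T2 CAS -> counter=6 r=(0,0,6) succ=(0,0,0) retry=(0,1,0)
3. T2 LOAD -> counter=6 r=(0,6,6) succ=(0,0,0) retry=(0,1,0)
4. T1 CAS -> counter=6 r=(0,6,6) succ=(0,0,0) retry=(1,1,0)
5. T2 CAS -> counter=7 r=(0,6,6) succ=(0,1,0) retry=(1,1,0)
6. T3 CAS -> counter=7 r=(0,6,6) succ=(0,1,0) retry=(1,1,1)
7. T1 LOAD -> counter=7 r=(7,6,6) succ=(0,1,0) retry=(1,1,1)
8. T3 LOAD -> counter=7 r=(7,6,7) succ=(0,1,0) retry=(1,1,1)
9. T3 CAS -> counter=8 r=(7,6,7) succ=(0,1,1) retry=(1,1,1)
10. T1 CAS -> counter=8 r=(7,6,7) succ=(0,1,1) retry=(2,1,1)
11. T3 LOAD -> counter=8 r=(7,6,8) succ=(0,1,1) retry=(2,1,1)
12. T1 LOAD -> counter=8 r=(8,6,8) succ=(0,1,1) retry=(2,1,1)
13. T1 CAS -> counter=9 r=(8,6,8) succ=(1,1,1) retry=(2,1,1)
14. T1 LOAD -> counter=9 r=(9,6,8) succ=(1,1,1) retry=(2,1,1)
15. T3 CAS -> counter=9 r=(9,6,8) succ=(1,1,1) retry=(2,1,2)
16. T1 CAS -> counter=10 r=(9,6,8) succ=(2,1,1) retry=(2,1,2)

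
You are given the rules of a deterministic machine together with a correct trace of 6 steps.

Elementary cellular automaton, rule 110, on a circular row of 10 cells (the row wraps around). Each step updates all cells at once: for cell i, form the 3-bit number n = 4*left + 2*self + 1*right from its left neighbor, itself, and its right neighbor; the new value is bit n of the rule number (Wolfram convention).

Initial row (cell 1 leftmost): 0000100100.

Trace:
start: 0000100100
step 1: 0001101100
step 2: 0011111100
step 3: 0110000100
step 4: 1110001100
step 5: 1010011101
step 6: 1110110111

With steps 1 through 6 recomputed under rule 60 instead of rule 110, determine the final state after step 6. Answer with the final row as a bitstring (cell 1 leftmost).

1101101111

(re-executing steps 1..6 under rule 60; state before step 1: 0000100100)
step 1: 0000110110
step 2: 0000101101
step 3: 1000111011
step 4: 0100100110
step 5: 0110110101
step 6: 1101101111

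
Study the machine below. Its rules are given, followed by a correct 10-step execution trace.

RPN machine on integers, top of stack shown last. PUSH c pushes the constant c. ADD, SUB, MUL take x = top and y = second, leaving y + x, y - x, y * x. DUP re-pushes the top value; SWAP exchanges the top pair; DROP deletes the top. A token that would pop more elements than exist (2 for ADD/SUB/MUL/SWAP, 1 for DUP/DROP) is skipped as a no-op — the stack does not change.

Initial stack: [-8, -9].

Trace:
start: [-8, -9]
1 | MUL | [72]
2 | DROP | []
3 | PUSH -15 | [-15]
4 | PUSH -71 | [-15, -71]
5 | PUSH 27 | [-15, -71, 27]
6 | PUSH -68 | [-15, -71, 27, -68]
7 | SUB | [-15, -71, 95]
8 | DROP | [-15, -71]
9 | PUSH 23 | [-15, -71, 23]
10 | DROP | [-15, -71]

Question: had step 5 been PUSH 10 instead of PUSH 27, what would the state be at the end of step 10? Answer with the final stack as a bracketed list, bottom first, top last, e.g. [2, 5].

(re-executing from step 5 with the substitution; state before step 5: [-15, -71])
5 | PUSH 10 | [-15, -71, 10]
6 | PUSH -68 | [-15, -71, 10, -68]
7 | SUB | [-15, -71, 78]
8 | DROP | [-15, -71]
9 | PUSH 23 | [-15, -71, 23]
10 | DROP | [-15, -71]

[-15, -71]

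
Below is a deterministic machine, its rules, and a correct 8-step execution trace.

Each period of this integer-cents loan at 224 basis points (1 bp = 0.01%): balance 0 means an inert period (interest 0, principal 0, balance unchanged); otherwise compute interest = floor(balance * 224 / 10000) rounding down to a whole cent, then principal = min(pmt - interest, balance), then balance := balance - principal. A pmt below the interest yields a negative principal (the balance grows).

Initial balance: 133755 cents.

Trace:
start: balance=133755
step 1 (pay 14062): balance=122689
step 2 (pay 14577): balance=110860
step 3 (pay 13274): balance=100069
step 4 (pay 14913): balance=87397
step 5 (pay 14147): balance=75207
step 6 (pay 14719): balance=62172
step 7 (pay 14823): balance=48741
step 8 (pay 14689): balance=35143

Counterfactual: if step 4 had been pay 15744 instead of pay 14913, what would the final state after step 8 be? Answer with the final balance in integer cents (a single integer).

34236

(re-executing from step 4 with the substitution; state before step 4: balance=100069)
step 4 (pay 15744): balance=86566
step 5 (pay 14147): balance=74358
step 6 (pay 14719): balance=61304
step 7 (pay 14823): balance=47854
step 8 (pay 14689): balance=34236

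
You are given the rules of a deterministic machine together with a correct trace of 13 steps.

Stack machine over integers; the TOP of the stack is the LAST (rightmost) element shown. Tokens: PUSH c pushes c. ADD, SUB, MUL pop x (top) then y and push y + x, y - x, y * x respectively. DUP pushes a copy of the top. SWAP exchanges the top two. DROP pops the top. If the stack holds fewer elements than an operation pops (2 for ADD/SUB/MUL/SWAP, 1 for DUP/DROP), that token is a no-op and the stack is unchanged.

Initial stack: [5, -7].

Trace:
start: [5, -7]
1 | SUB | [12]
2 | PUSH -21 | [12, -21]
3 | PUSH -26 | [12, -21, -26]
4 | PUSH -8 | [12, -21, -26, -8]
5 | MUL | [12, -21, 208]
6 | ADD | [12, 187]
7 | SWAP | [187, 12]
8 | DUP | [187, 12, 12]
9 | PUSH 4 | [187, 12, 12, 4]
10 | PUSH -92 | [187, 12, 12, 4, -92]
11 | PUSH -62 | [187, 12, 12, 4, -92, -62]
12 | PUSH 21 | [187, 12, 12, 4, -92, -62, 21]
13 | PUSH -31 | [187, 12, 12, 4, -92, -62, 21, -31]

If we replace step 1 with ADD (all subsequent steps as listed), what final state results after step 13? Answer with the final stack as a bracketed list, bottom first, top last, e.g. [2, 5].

(re-executing from step 1 with the substitution; state before step 1: [5, -7])
1 | ADD | [-2]
2 | PUSH -21 | [-2, -21]
3 | PUSH -26 | [-2, -21, -26]
4 | PUSH -8 | [-2, -21, -26, -8]
5 | MUL | [-2, -21, 208]
6 | ADD | [-2, 187]
7 | SWAP | [187, -2]
8 | DUP | [187, -2, -2]
9 | PUSH 4 | [187, -2, -2, 4]
10 | PUSH -92 | [187, -2, -2, 4, -92]
11 | PUSH -62 | [187, -2, -2, 4, -92, -62]
12 | PUSH 21 | [187, -2, -2, 4, -92, -62, 21]
13 | PUSH -31 | [187, -2, -2, 4, -92, -62, 21, -31]

[187, -2, -2, 4, -92, -62, 21, -31]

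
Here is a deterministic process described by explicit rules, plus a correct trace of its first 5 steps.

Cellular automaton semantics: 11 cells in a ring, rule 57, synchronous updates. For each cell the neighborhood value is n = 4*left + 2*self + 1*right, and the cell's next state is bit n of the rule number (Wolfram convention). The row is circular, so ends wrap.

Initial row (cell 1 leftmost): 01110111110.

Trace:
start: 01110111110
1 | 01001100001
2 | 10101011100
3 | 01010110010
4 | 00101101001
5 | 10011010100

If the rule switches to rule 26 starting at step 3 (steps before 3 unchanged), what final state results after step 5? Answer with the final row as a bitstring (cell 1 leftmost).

(re-executing steps 3..5 under rule 26; state before step 3: 10101011100)
3 | 00000010011
4 | 10000101110
5 | 01001001000

01001001000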